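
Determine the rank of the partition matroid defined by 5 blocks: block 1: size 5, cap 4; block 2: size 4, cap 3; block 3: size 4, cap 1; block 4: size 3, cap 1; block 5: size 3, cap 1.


Rank of a partition matroid = sum of min(|Si|, ci) for each block.
= min(5,4) + min(4,3) + min(4,1) + min(3,1) + min(3,1)
= 4 + 3 + 1 + 1 + 1
= 10.

10


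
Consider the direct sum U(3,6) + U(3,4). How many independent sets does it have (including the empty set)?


For a direct sum, |I(M1+M2)| = |I(M1)| * |I(M2)|.
|I(U(3,6))| = sum C(6,k) for k=0..3 = 42.
|I(U(3,4))| = sum C(4,k) for k=0..3 = 15.
Total = 42 * 15 = 630.

630


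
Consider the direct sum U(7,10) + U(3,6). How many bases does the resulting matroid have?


Bases of a direct sum M1 + M2: |B| = |B(M1)| * |B(M2)|.
|B(U(7,10))| = C(10,7) = 120.
|B(U(3,6))| = C(6,3) = 20.
Total bases = 120 * 20 = 2400.

2400


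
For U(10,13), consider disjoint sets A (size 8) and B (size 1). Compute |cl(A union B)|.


|A union B| = 8 + 1 = 9 (disjoint).
In U(10,13), cl(S) = S if |S| < 10, else cl(S) = E.
Since 9 < 10, cl(A union B) = A union B.
|cl(A union B)| = 9.

9


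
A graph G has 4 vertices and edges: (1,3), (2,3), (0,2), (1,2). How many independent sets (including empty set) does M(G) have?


An independent set in a graphic matroid is an acyclic edge subset.
G has 4 vertices and 4 edges.
Enumerate all 2^4 = 16 subsets, checking for acyclicity.
Total independent sets = 14.

14


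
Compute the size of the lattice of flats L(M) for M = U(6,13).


Flats of U(6,13): every subset of size < 6 is a flat, plus E itself.
Count = (13 choose 0) + (13 choose 1) + (13 choose 2) + (13 choose 3) + (13 choose 4) + (13 choose 5) + 1
     = 1 + 13 + 78 + 286 + 715 + 1287 + 1
     = 2381.

2381


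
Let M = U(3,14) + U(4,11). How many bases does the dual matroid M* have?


(M1+M2)* = M1* + M2*.
M1* = U(11,14), bases: C(14,11) = 364.
M2* = U(7,11), bases: C(11,7) = 330.
|B(M*)| = 364 * 330 = 120120.

120120


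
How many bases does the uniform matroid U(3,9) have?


Bases of U(3,9) are all 3-element subsets of the 9-element ground set.
Number of bases = C(9,3).
C(9,3) = 9! / (3! * 6!) = 84.

84


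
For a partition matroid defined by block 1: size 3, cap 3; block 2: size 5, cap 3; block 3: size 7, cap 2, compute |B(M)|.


A basis picks exactly ci elements from block i.
Number of bases = product of C(|Si|, ci).
= C(3,3) * C(5,3) * C(7,2)
= 1 * 10 * 21
= 210.

210


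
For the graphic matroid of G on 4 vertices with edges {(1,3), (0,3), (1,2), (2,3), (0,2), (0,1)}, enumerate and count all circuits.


A circuit in a graphic matroid = edge set of a simple cycle.
G has 4 vertices and 6 edges.
Enumerating all minimal edge subsets forming cycles...
Total circuits found: 7.

7


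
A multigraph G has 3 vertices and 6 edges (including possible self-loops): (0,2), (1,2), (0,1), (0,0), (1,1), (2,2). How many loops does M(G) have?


In a graphic matroid, a loop is a self-loop edge (u,u) with rank 0.
Examining all 6 edges for self-loops...
Self-loops found: (0,0), (1,1), (2,2)
Number of loops = 3.

3


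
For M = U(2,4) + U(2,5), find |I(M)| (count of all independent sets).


For a direct sum, |I(M1+M2)| = |I(M1)| * |I(M2)|.
|I(U(2,4))| = sum C(4,k) for k=0..2 = 11.
|I(U(2,5))| = sum C(5,k) for k=0..2 = 16.
Total = 11 * 16 = 176.

176


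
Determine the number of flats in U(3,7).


Flats of U(3,7): every subset of size < 3 is a flat, plus E itself.
Count = C(7,0) + C(7,1) + C(7,2) + 1
     = 1 + 7 + 21 + 1
     = 30.

30


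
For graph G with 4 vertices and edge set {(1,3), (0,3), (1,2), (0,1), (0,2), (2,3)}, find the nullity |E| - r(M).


Cycle rank (nullity) = |E| - r(M) = |E| - (|V| - c).
|E| = 6, |V| = 4, c = 1.
Nullity = 6 - (4 - 1) = 6 - 3 = 3.

3


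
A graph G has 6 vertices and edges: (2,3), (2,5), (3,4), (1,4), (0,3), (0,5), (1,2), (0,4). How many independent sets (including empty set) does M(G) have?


An independent set in a graphic matroid is an acyclic edge subset.
G has 6 vertices and 8 edges.
Enumerate all 2^8 = 256 subsets, checking for acyclicity.
Total independent sets = 190.

190


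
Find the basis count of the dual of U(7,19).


The dual of U(r,n) is U(n-r, n) = U(12,19).
Bases of U(12,19) are all (12)-element subsets.
|B(M*)| = (19 choose 12) = 50388.

50388


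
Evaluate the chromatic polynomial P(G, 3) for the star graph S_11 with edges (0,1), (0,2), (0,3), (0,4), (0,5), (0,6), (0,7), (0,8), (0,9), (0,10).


P(tree, k) = k * (k-1)^(10) for any tree on 11 vertices.
P(3) = 3 * 2^10 = 3 * 1024 = 3072.

3072


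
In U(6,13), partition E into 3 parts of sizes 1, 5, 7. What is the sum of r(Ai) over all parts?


r(Ai) = min(|Ai|, 6) for each part.
Sum = min(1,6) + min(5,6) + min(7,6)
    = 1 + 5 + 6
    = 12.

12


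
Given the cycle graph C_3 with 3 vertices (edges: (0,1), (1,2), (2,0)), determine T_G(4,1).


T(C_3; x,y) = x + x^2 + ... + x^(2) + y.
T(4,1) = 4^1 + 4^2 + 1
= 4 + 16 + 1
= 21.

21


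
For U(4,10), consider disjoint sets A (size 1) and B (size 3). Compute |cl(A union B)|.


|A union B| = 1 + 3 = 4 (disjoint).
In U(4,10), cl(S) = S if |S| < 4, else cl(S) = E.
Since 4 >= 4, cl(A union B) = E.
|cl(A union B)| = 10.

10


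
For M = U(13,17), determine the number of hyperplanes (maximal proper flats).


Hyperplanes of U(13,17) are flats of rank 12.
In a uniform matroid, these are exactly the (12)-element subsets.
Count = (17 choose 12) = 6188.

6188


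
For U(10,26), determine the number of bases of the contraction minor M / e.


Contracting e from U(10,26) gives U(9,25).
Bases of U(9,25) = (25 choose 9) = 2042975.

2042975


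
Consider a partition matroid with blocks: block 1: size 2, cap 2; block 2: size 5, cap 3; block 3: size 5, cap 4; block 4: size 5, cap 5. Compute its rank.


Rank of a partition matroid = sum of min(|Si|, ci) for each block.
= min(2,2) + min(5,3) + min(5,4) + min(5,5)
= 2 + 3 + 4 + 5
= 14.

14


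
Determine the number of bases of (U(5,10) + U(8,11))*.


(M1+M2)* = M1* + M2*.
M1* = U(5,10), bases: C(10,5) = 252.
M2* = U(3,11), bases: C(11,3) = 165.
|B(M*)| = 252 * 165 = 41580.

41580


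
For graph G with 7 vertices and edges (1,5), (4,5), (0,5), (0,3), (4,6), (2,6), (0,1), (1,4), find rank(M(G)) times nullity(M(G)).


r(M) = |V| - c = 7 - 1 = 6.
nullity = |E| - r(M) = 8 - 6 = 2.
Product = 6 * 2 = 12.

12


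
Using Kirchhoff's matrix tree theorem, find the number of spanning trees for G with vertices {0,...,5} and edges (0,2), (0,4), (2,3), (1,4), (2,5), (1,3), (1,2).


By Kirchhoff's matrix tree theorem, the number of spanning trees equals
the determinant of any cofactor of the Laplacian matrix L.
G has 6 vertices and 7 edges.
Computing the (5 x 5) cofactor determinant gives 11.

11


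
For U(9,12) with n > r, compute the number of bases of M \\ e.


Deleting e from U(9,12) gives U(9,11) since n > r.
Bases of U(9,11) = (11 choose 9) = 55.

55


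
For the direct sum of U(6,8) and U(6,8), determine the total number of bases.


Bases of a direct sum M1 + M2: |B| = |B(M1)| * |B(M2)|.
|B(U(6,8))| = C(8,6) = 28.
|B(U(6,8))| = C(8,6) = 28.
Total bases = 28 * 28 = 784.

784


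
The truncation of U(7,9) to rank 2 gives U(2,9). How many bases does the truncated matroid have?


Truncating U(7,9) to rank 2 gives U(2,9).
Bases of U(2,9) are all 2-element subsets of 9 elements.
Number of bases = (9 choose 2) = 36.

36


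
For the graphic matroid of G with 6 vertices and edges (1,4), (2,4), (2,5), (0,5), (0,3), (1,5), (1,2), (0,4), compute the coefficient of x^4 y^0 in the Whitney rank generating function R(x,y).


R(x,y) = sum over A in 2^E of x^(r(E)-r(A)) * y^(|A|-r(A)).
G has 6 vertices, 8 edges. r(E) = 5.
Enumerate all 2^8 = 256 subsets.
Count subsets with r(E)-r(A)=4 and |A|-r(A)=0: 8.

8


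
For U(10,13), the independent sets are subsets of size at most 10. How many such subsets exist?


Independent sets of U(10,13) are all subsets of size <= 10.
Count = C(13,0) + C(13,1) + C(13,2) + C(13,3) + C(13,4) + C(13,5) + C(13,6) + C(13,7) + C(13,8) + C(13,9) + C(13,10)
     = 1 + 13 + 78 + 286 + 715 + 1287 + 1716 + 1716 + 1287 + 715 + 286
     = 8100.

8100


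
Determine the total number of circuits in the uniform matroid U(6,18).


In U(6,18), circuits are the (7)-element subsets.
Any set of 7 elements is dependent, and removing any one element gives
an independent set of size 6, so it is a minimal dependent set.
Number of circuits = C(18,7) = 18! / (7! * 11!) = 31824.

31824


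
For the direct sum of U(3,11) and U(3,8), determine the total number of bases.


Bases of a direct sum M1 + M2: |B| = |B(M1)| * |B(M2)|.
|B(U(3,11))| = C(11,3) = 165.
|B(U(3,8))| = C(8,3) = 56.
Total bases = 165 * 56 = 9240.

9240


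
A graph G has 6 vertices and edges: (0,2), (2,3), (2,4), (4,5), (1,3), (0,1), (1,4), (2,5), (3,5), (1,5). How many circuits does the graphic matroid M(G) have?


A circuit in a graphic matroid = edge set of a simple cycle.
G has 6 vertices and 10 edges.
Enumerating all minimal edge subsets forming cycles...
Total circuits found: 22.

22


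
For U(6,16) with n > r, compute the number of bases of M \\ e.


Deleting e from U(6,16) gives U(6,15) since n > r.
Bases of U(6,15) = (15 choose 6) = 5005.

5005


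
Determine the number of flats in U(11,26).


Flats of U(11,26): every subset of size < 11 is a flat, plus E itself.
Count = C(26,0) + C(26,1) + C(26,2) + C(26,3) + C(26,4) + C(26,5) + C(26,6) + C(26,7) + C(26,8) + C(26,9) + C(26,10) + 1
     = 1 + 26 + 325 + 2600 + 14950 + 65780 + 230230 + 657800 + 1562275 + 3124550 + 5311735 + 1
     = 10970273.

10970273


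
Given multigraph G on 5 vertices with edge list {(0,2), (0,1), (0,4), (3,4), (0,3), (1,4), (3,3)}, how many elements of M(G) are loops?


In a graphic matroid, a loop is a self-loop edge (u,u) with rank 0.
Examining all 7 edges for self-loops...
Self-loops found: (3,3)
Number of loops = 1.

1


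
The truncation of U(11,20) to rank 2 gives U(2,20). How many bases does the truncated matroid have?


Truncating U(11,20) to rank 2 gives U(2,20).
Bases of U(2,20) are all 2-element subsets of 20 elements.
Number of bases = (20 choose 2) = 190.

190


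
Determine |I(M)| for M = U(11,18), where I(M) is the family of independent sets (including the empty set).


Independent sets of U(11,18) are all subsets of size <= 11.
Count = (18 choose 0) + (18 choose 1) + (18 choose 2) + (18 choose 3) + (18 choose 4) + (18 choose 5) + (18 choose 6) + (18 choose 7) + (18 choose 8) + (18 choose 9) + (18 choose 10) + (18 choose 11)
     = 1 + 18 + 153 + 816 + 3060 + 8568 + 18564 + 31824 + 43758 + 48620 + 43758 + 31824
     = 230964.

230964


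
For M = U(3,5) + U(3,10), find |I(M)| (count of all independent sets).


For a direct sum, |I(M1+M2)| = |I(M1)| * |I(M2)|.
|I(U(3,5))| = sum C(5,k) for k=0..3 = 26.
|I(U(3,10))| = sum C(10,k) for k=0..3 = 176.
Total = 26 * 176 = 4576.

4576


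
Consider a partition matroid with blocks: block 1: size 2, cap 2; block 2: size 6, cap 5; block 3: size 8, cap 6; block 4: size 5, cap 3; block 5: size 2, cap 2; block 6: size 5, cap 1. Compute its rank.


Rank of a partition matroid = sum of min(|Si|, ci) for each block.
= min(2,2) + min(6,5) + min(8,6) + min(5,3) + min(2,2) + min(5,1)
= 2 + 5 + 6 + 3 + 2 + 1
= 19.

19


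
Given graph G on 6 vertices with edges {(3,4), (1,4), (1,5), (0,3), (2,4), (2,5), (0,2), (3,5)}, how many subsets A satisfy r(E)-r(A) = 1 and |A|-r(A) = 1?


R(x,y) = sum over A in 2^E of x^(r(E)-r(A)) * y^(|A|-r(A)).
G has 6 vertices, 8 edges. r(E) = 5.
Enumerate all 2^8 = 256 subsets.
Count subsets with r(E)-r(A)=1 and |A|-r(A)=1: 20.

20


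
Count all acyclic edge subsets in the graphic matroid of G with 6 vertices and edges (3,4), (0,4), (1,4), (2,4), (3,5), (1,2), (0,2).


An independent set in a graphic matroid is an acyclic edge subset.
G has 6 vertices and 7 edges.
Enumerate all 2^7 = 128 subsets, checking for acyclicity.
Total independent sets = 96.

96


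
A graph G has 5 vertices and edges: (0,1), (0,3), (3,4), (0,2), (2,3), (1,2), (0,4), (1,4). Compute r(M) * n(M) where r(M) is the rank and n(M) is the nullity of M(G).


r(M) = |V| - c = 5 - 1 = 4.
nullity = |E| - r(M) = 8 - 4 = 4.
Product = 4 * 4 = 16.

16


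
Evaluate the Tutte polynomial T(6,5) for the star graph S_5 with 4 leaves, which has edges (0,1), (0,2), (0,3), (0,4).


A star on 5 vertices is a tree with 4 edges.
T(x,y) = x^(4) for any tree.
T(6,5) = 6^4 = 1296.

1296


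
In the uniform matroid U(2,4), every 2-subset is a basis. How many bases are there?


Bases of U(2,4) are all 2-element subsets of the 4-element ground set.
Number of bases = C(4,2).
C(4,2) = 4! / (2! * 2!) = 6.

6


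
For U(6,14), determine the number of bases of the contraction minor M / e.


Contracting e from U(6,14) gives U(5,13).
Bases of U(5,13) = (13 choose 5) = 1287.

1287


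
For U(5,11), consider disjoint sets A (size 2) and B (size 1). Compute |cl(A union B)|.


|A union B| = 2 + 1 = 3 (disjoint).
In U(5,11), cl(S) = S if |S| < 5, else cl(S) = E.
Since 3 < 5, cl(A union B) = A union B.
|cl(A union B)| = 3.

3


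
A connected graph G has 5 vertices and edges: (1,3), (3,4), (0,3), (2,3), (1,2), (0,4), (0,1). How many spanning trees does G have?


By Kirchhoff's matrix tree theorem, the number of spanning trees equals
the determinant of any cofactor of the Laplacian matrix L.
G has 5 vertices and 7 edges.
Computing the (4 x 4) cofactor determinant gives 21.

21


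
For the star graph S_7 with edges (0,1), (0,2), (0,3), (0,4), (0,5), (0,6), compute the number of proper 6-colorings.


P(tree, k) = k * (k-1)^(6) for any tree on 7 vertices.
P(6) = 6 * 5^6 = 6 * 15625 = 93750.

93750


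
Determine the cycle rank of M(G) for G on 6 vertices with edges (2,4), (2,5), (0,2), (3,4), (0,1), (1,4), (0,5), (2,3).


Cycle rank (nullity) = |E| - r(M) = |E| - (|V| - c).
|E| = 8, |V| = 6, c = 1.
Nullity = 8 - (6 - 1) = 8 - 5 = 3.

3


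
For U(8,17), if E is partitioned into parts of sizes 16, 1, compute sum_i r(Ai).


r(Ai) = min(|Ai|, 8) for each part.
Sum = min(16,8) + min(1,8)
    = 8 + 1
    = 9.

9


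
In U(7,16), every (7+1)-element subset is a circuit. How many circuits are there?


In U(7,16), circuits are the (8)-element subsets.
Any set of 8 elements is dependent, and removing any one element gives
an independent set of size 7, so it is a minimal dependent set.
Number of circuits = C(16,8) = 12870.

12870


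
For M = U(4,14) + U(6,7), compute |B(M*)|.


(M1+M2)* = M1* + M2*.
M1* = U(10,14), bases: C(14,10) = 1001.
M2* = U(1,7), bases: C(7,1) = 7.
|B(M*)| = 1001 * 7 = 7007.

7007


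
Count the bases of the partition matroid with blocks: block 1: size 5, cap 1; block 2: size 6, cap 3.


A basis picks exactly ci elements from block i.
Number of bases = product of C(|Si|, ci).
= C(5,1) * C(6,3)
= 5 * 20
= 100.

100


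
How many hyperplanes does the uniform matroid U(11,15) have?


Hyperplanes of U(11,15) are flats of rank 10.
In a uniform matroid, these are exactly the (10)-element subsets.
Count = C(15,10) = 15! / (10! * 5!) = 3003.

3003


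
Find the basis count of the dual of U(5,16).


The dual of U(r,n) is U(n-r, n) = U(11,16).
Bases of U(11,16) are all (11)-element subsets.
|B(M*)| = C(16,11) = 16! / (11! * 5!) = 4368.

4368


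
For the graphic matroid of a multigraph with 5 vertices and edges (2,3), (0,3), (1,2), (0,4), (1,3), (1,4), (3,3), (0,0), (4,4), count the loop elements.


In a graphic matroid, a loop is a self-loop edge (u,u) with rank 0.
Examining all 9 edges for self-loops...
Self-loops found: (3,3), (0,0), (4,4)
Number of loops = 3.

3


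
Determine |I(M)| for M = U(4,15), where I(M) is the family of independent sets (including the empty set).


Independent sets of U(4,15) are all subsets of size <= 4.
Count = (15 choose 0) + (15 choose 1) + (15 choose 2) + (15 choose 3) + (15 choose 4)
     = 1 + 15 + 105 + 455 + 1365
     = 1941.

1941


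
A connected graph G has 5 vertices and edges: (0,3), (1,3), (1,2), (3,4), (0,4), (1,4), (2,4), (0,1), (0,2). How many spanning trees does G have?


By Kirchhoff's matrix tree theorem, the number of spanning trees equals
the determinant of any cofactor of the Laplacian matrix L.
G has 5 vertices and 9 edges.
Computing the (4 x 4) cofactor determinant gives 75.

75


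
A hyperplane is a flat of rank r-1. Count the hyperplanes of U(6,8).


Hyperplanes of U(6,8) are flats of rank 5.
In a uniform matroid, these are exactly the (5)-element subsets.
Count = (8 choose 5) = 56.

56


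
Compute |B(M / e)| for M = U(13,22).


Contracting e from U(13,22) gives U(12,21).
Bases of U(12,21) = (21 choose 12) = 293930.

293930


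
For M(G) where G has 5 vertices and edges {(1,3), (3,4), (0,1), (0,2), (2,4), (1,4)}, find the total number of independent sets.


An independent set in a graphic matroid is an acyclic edge subset.
G has 5 vertices and 6 edges.
Enumerate all 2^6 = 64 subsets, checking for acyclicity.
Total independent sets = 52.

52


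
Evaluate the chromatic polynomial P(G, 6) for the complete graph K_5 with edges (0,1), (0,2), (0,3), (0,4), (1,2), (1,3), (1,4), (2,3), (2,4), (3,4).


P(K_5, k) = k(k-1)(k-2)...(k-4).
P(6) = (6) * (5) * (4) * (3) * (2) = 720.

720


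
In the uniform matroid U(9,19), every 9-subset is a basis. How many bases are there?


Bases of U(9,19) are all 9-element subsets of the 19-element ground set.
Number of bases = C(19,9).
(19 choose 9) = 92378.

92378


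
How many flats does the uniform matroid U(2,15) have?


Flats of U(2,15): every subset of size < 2 is a flat, plus E itself.
Count = (15 choose 0) + (15 choose 1) + 1
     = 1 + 15 + 1
     = 17.

17


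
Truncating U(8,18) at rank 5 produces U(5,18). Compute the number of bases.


Truncating U(8,18) to rank 5 gives U(5,18).
Bases of U(5,18) are all 5-element subsets of 18 elements.
Number of bases = C(18,5) = 8568.

8568


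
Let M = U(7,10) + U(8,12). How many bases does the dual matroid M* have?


(M1+M2)* = M1* + M2*.
M1* = U(3,10), bases: C(10,3) = 120.
M2* = U(4,12), bases: C(12,4) = 495.
|B(M*)| = 120 * 495 = 59400.

59400


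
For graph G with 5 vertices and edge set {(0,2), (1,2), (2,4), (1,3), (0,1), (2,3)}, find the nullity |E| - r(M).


Cycle rank (nullity) = |E| - r(M) = |E| - (|V| - c).
|E| = 6, |V| = 5, c = 1.
Nullity = 6 - (5 - 1) = 6 - 4 = 2.

2


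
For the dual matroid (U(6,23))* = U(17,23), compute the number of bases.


The dual of U(r,n) is U(n-r, n) = U(17,23).
Bases of U(17,23) are all (17)-element subsets.
|B(M*)| = C(23,17) = 100947.

100947


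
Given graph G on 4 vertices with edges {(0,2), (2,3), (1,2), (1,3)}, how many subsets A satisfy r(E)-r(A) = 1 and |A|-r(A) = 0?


R(x,y) = sum over A in 2^E of x^(r(E)-r(A)) * y^(|A|-r(A)).
G has 4 vertices, 4 edges. r(E) = 3.
Enumerate all 2^4 = 16 subsets.
Count subsets with r(E)-r(A)=1 and |A|-r(A)=0: 6.

6


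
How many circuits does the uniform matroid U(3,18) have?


In U(3,18), circuits are the (4)-element subsets.
Any set of 4 elements is dependent, and removing any one element gives
an independent set of size 3, so it is a minimal dependent set.
Number of circuits = C(18,4) = (18 * 17 * 16 * 15) / (1 * 2 * 3 * 4) = 3060.

3060


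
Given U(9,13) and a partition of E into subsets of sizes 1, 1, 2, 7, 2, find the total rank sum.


r(Ai) = min(|Ai|, 9) for each part.
Sum = min(1,9) + min(1,9) + min(2,9) + min(7,9) + min(2,9)
    = 1 + 1 + 2 + 7 + 2
    = 13.

13


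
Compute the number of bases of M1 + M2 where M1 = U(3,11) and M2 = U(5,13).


Bases of a direct sum M1 + M2: |B| = |B(M1)| * |B(M2)|.
|B(U(3,11))| = C(11,3) = 165.
|B(U(5,13))| = C(13,5) = 1287.
Total bases = 165 * 1287 = 212355.

212355


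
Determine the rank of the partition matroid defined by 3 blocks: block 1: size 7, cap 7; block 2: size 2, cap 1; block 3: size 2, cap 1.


Rank of a partition matroid = sum of min(|Si|, ci) for each block.
= min(7,7) + min(2,1) + min(2,1)
= 7 + 1 + 1
= 9.

9


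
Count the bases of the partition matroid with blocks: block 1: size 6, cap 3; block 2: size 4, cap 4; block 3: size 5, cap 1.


A basis picks exactly ci elements from block i.
Number of bases = product of C(|Si|, ci).
= C(6,3) * C(4,4) * C(5,1)
= 20 * 1 * 5
= 100.

100


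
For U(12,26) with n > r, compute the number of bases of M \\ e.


Deleting e from U(12,26) gives U(12,25) since n > r.
Bases of U(12,25) = (25 choose 12) = 5200300.

5200300


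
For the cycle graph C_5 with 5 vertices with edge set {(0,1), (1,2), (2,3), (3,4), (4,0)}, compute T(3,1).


T(C_5; x,y) = x + x^2 + ... + x^(4) + y.
T(3,1) = 3^1 + 3^2 + 3^3 + 3^4 + 1
= 3 + 9 + 27 + 81 + 1
= 121.

121


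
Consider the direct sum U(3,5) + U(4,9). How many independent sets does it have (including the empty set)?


For a direct sum, |I(M1+M2)| = |I(M1)| * |I(M2)|.
|I(U(3,5))| = sum C(5,k) for k=0..3 = 26.
|I(U(4,9))| = sum C(9,k) for k=0..4 = 256.
Total = 26 * 256 = 6656.

6656


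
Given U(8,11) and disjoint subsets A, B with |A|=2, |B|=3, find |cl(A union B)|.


|A union B| = 2 + 3 = 5 (disjoint).
In U(8,11), cl(S) = S if |S| < 8, else cl(S) = E.
Since 5 < 8, cl(A union B) = A union B.
|cl(A union B)| = 5.

5


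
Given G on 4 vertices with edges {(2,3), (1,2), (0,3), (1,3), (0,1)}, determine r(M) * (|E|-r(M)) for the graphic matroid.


r(M) = |V| - c = 4 - 1 = 3.
nullity = |E| - r(M) = 5 - 3 = 2.
Product = 3 * 2 = 6.

6


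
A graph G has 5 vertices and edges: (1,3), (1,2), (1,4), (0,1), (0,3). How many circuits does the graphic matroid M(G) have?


A circuit in a graphic matroid = edge set of a simple cycle.
G has 5 vertices and 5 edges.
Enumerating all minimal edge subsets forming cycles...
Total circuits found: 1.

1


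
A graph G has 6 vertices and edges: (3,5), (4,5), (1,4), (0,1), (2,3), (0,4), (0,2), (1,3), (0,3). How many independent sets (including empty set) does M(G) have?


An independent set in a graphic matroid is an acyclic edge subset.
G has 6 vertices and 9 edges.
Enumerate all 2^9 = 512 subsets, checking for acyclicity.
Total independent sets = 292.

292


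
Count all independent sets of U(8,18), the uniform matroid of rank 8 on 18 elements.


Independent sets of U(8,18) are all subsets of size <= 8.
Count = C(18,0) + C(18,1) + C(18,2) + C(18,3) + C(18,4) + C(18,5) + C(18,6) + C(18,7) + C(18,8)
     = 1 + 18 + 153 + 816 + 3060 + 8568 + 18564 + 31824 + 43758
     = 106762.

106762


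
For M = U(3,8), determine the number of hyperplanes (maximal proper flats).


Hyperplanes of U(3,8) are flats of rank 2.
In a uniform matroid, these are exactly the (2)-element subsets.
Count = C(8,2) = (8 * 7) / (1 * 2) = 28.

28


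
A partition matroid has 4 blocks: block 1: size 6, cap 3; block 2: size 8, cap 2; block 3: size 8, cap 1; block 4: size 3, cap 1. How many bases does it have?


A basis picks exactly ci elements from block i.
Number of bases = product of C(|Si|, ci).
= C(6,3) * C(8,2) * C(8,1) * C(3,1)
= 20 * 28 * 8 * 3
= 13440.

13440


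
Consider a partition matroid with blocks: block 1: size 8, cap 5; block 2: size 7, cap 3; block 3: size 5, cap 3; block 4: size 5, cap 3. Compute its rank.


Rank of a partition matroid = sum of min(|Si|, ci) for each block.
= min(8,5) + min(7,3) + min(5,3) + min(5,3)
= 5 + 3 + 3 + 3
= 14.

14


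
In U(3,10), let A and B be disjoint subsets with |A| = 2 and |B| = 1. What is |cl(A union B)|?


|A union B| = 2 + 1 = 3 (disjoint).
In U(3,10), cl(S) = S if |S| < 3, else cl(S) = E.
Since 3 >= 3, cl(A union B) = E.
|cl(A union B)| = 10.

10


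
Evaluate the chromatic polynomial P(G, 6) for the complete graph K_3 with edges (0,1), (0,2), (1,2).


P(K_3, k) = k(k-1)(k-2)...(k-2).
P(6) = (6) * (5) * (4) = 120.

120


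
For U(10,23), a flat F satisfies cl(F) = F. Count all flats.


Flats of U(10,23): every subset of size < 10 is a flat, plus E itself.
Count = (23 choose 0) + (23 choose 1) + (23 choose 2) + (23 choose 3) + (23 choose 4) + (23 choose 5) + (23 choose 6) + (23 choose 7) + (23 choose 8) + (23 choose 9) + 1
     = 1 + 23 + 253 + 1771 + 8855 + 33649 + 100947 + 245157 + 490314 + 817190 + 1
     = 1698161.

1698161


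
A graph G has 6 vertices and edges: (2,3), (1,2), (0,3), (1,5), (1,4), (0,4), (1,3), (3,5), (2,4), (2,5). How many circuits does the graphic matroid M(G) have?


A circuit in a graphic matroid = edge set of a simple cycle.
G has 6 vertices and 10 edges.
Enumerating all minimal edge subsets forming cycles...
Total circuits found: 22.

22


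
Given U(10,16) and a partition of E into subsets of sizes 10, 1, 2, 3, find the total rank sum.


r(Ai) = min(|Ai|, 10) for each part.
Sum = min(10,10) + min(1,10) + min(2,10) + min(3,10)
    = 10 + 1 + 2 + 3
    = 16.

16


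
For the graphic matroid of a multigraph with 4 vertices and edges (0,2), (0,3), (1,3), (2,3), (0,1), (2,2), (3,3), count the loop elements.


In a graphic matroid, a loop is a self-loop edge (u,u) with rank 0.
Examining all 7 edges for self-loops...
Self-loops found: (2,2), (3,3)
Number of loops = 2.

2


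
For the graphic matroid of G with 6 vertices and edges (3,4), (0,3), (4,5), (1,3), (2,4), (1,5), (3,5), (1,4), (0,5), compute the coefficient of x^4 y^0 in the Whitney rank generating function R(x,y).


R(x,y) = sum over A in 2^E of x^(r(E)-r(A)) * y^(|A|-r(A)).
G has 6 vertices, 9 edges. r(E) = 5.
Enumerate all 2^9 = 512 subsets.
Count subsets with r(E)-r(A)=4 and |A|-r(A)=0: 9.

9


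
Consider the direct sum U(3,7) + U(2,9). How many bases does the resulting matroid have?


Bases of a direct sum M1 + M2: |B| = |B(M1)| * |B(M2)|.
|B(U(3,7))| = C(7,3) = 35.
|B(U(2,9))| = C(9,2) = 36.
Total bases = 35 * 36 = 1260.

1260


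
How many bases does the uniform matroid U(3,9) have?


Bases of U(3,9) are all 3-element subsets of the 9-element ground set.
Number of bases = C(9,3).
C(9,3) = 9! / (3! * 6!) = 84.

84


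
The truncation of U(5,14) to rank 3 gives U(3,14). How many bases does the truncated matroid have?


Truncating U(5,14) to rank 3 gives U(3,14).
Bases of U(3,14) are all 3-element subsets of 14 elements.
Number of bases = (14 choose 3) = 364.

364


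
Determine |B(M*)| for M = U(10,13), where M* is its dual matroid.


The dual of U(r,n) is U(n-r, n) = U(3,13).
Bases of U(3,13) are all (3)-element subsets.
|B(M*)| = C(13,3) = (13 * 12 * 11) / (1 * 2 * 3) = 286.

286


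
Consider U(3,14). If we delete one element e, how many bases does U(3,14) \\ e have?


Deleting e from U(3,14) gives U(3,13) since n > r.
Bases of U(3,13) = C(13,3) = 13! / (3! * 10!) = 286.

286


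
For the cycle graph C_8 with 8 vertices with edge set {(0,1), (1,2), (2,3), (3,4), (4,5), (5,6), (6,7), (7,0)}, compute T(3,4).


T(C_8; x,y) = x + x^2 + ... + x^(7) + y.
T(3,4) = 3^1 + 3^2 + 3^3 + 3^4 + 3^5 + 3^6 + 3^7 + 4
= 3 + 9 + 27 + 81 + 243 + 729 + 2187 + 4
= 3283.

3283


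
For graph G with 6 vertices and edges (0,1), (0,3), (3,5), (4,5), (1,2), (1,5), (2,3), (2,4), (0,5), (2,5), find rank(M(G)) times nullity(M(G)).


r(M) = |V| - c = 6 - 1 = 5.
nullity = |E| - r(M) = 10 - 5 = 5.
Product = 5 * 5 = 25.

25


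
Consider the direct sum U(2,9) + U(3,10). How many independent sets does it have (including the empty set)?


For a direct sum, |I(M1+M2)| = |I(M1)| * |I(M2)|.
|I(U(2,9))| = sum C(9,k) for k=0..2 = 46.
|I(U(3,10))| = sum C(10,k) for k=0..3 = 176.
Total = 46 * 176 = 8096.

8096


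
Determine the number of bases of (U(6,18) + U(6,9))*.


(M1+M2)* = M1* + M2*.
M1* = U(12,18), bases: C(18,12) = 18564.
M2* = U(3,9), bases: C(9,3) = 84.
|B(M*)| = 18564 * 84 = 1559376.

1559376


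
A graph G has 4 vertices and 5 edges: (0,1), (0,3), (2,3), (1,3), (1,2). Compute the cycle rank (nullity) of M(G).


Cycle rank (nullity) = |E| - r(M) = |E| - (|V| - c).
|E| = 5, |V| = 4, c = 1.
Nullity = 5 - (4 - 1) = 5 - 3 = 2.

2


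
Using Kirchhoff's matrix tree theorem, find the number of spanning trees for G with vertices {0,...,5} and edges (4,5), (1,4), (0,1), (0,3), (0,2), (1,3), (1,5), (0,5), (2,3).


By Kirchhoff's matrix tree theorem, the number of spanning trees equals
the determinant of any cofactor of the Laplacian matrix L.
G has 6 vertices and 9 edges.
Computing the (5 x 5) cofactor determinant gives 55.

55


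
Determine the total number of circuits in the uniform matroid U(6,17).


In U(6,17), circuits are the (7)-element subsets.
Any set of 7 elements is dependent, and removing any one element gives
an independent set of size 6, so it is a minimal dependent set.
Number of circuits = C(17,7) = 17! / (7! * 10!) = 19448.

19448


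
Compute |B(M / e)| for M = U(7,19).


Contracting e from U(7,19) gives U(6,18).
Bases of U(6,18) = C(18,6) = 18564.

18564


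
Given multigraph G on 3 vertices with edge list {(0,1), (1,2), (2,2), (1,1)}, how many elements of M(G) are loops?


In a graphic matroid, a loop is a self-loop edge (u,u) with rank 0.
Examining all 4 edges for self-loops...
Self-loops found: (2,2), (1,1)
Number of loops = 2.

2


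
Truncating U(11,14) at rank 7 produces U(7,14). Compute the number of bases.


Truncating U(11,14) to rank 7 gives U(7,14).
Bases of U(7,14) are all 7-element subsets of 14 elements.
Number of bases = C(14,7) = 3432.

3432


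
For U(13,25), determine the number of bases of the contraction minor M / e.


Contracting e from U(13,25) gives U(12,24).
Bases of U(12,24) = C(24,12) = 2704156.

2704156


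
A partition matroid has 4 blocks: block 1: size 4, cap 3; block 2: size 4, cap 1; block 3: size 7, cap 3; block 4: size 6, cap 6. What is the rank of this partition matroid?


Rank of a partition matroid = sum of min(|Si|, ci) for each block.
= min(4,3) + min(4,1) + min(7,3) + min(6,6)
= 3 + 1 + 3 + 6
= 13.

13


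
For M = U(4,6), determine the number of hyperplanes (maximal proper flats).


Hyperplanes of U(4,6) are flats of rank 3.
In a uniform matroid, these are exactly the (3)-element subsets.
Count = C(6,3) = (6 * 5 * 4) / (1 * 2 * 3) = 20.

20


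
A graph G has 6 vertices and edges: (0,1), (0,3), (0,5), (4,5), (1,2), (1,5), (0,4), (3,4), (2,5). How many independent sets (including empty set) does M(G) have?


An independent set in a graphic matroid is an acyclic edge subset.
G has 6 vertices and 9 edges.
Enumerate all 2^9 = 512 subsets, checking for acyclicity.
Total independent sets = 280.

280


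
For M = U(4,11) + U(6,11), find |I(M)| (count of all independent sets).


For a direct sum, |I(M1+M2)| = |I(M1)| * |I(M2)|.
|I(U(4,11))| = sum C(11,k) for k=0..4 = 562.
|I(U(6,11))| = sum C(11,k) for k=0..6 = 1486.
Total = 562 * 1486 = 835132.

835132


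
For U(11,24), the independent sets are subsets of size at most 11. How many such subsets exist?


Independent sets of U(11,24) are all subsets of size <= 11.
Count = (24 choose 0) + (24 choose 1) + (24 choose 2) + (24 choose 3) + (24 choose 4) + (24 choose 5) + (24 choose 6) + (24 choose 7) + (24 choose 8) + (24 choose 9) + (24 choose 10) + (24 choose 11)
     = 1 + 24 + 276 + 2024 + 10626 + 42504 + 134596 + 346104 + 735471 + 1307504 + 1961256 + 2496144
     = 7036530.

7036530


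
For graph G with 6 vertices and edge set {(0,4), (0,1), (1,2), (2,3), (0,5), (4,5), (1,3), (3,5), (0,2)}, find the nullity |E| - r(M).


Cycle rank (nullity) = |E| - r(M) = |E| - (|V| - c).
|E| = 9, |V| = 6, c = 1.
Nullity = 9 - (6 - 1) = 9 - 5 = 4.

4


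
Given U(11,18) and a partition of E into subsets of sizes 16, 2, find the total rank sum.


r(Ai) = min(|Ai|, 11) for each part.
Sum = min(16,11) + min(2,11)
    = 11 + 2
    = 13.

13


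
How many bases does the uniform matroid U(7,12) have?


Bases of U(7,12) are all 7-element subsets of the 12-element ground set.
Number of bases = C(12,7).
C(12,7) = 12! / (7! * 5!) = 792.

792


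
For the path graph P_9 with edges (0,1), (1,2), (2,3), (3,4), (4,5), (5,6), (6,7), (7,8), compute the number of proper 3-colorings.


P(P_9, k) = k * (k-1)^(8).
P(3) = 3 * 2^8 = 3 * 256 = 768.

768


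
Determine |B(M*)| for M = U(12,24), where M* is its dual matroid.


The dual of U(r,n) is U(n-r, n) = U(12,24).
Bases of U(12,24) are all (12)-element subsets.
|B(M*)| = C(24,12) = 24! / (12! * 12!) = 2704156.

2704156


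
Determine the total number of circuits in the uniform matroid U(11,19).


In U(11,19), circuits are the (12)-element subsets.
Any set of 12 elements is dependent, and removing any one element gives
an independent set of size 11, so it is a minimal dependent set.
Number of circuits = (19 choose 12) = 50388.

50388


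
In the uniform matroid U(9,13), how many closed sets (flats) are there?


Flats of U(9,13): every subset of size < 9 is a flat, plus E itself.
Count = C(13,0) + C(13,1) + C(13,2) + C(13,3) + C(13,4) + C(13,5) + C(13,6) + C(13,7) + C(13,8) + 1
     = 1 + 13 + 78 + 286 + 715 + 1287 + 1716 + 1716 + 1287 + 1
     = 7100.

7100


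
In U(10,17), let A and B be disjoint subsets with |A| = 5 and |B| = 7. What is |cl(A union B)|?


|A union B| = 5 + 7 = 12 (disjoint).
In U(10,17), cl(S) = S if |S| < 10, else cl(S) = E.
Since 12 >= 10, cl(A union B) = E.
|cl(A union B)| = 17.

17


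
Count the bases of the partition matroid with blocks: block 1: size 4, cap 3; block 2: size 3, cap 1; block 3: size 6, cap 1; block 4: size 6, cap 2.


A basis picks exactly ci elements from block i.
Number of bases = product of C(|Si|, ci).
= C(4,3) * C(3,1) * C(6,1) * C(6,2)
= 4 * 3 * 6 * 15
= 1080.

1080


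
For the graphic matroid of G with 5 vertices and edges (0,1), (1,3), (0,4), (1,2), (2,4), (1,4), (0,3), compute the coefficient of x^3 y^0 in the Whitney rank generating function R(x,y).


R(x,y) = sum over A in 2^E of x^(r(E)-r(A)) * y^(|A|-r(A)).
G has 5 vertices, 7 edges. r(E) = 4.
Enumerate all 2^7 = 128 subsets.
Count subsets with r(E)-r(A)=3 and |A|-r(A)=0: 7.

7


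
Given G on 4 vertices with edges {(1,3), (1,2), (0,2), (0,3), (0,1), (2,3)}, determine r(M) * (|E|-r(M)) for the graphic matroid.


r(M) = |V| - c = 4 - 1 = 3.
nullity = |E| - r(M) = 6 - 3 = 3.
Product = 3 * 3 = 9.

9


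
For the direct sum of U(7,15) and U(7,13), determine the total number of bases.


Bases of a direct sum M1 + M2: |B| = |B(M1)| * |B(M2)|.
|B(U(7,15))| = C(15,7) = 6435.
|B(U(7,13))| = C(13,7) = 1716.
Total bases = 6435 * 1716 = 11042460.

11042460


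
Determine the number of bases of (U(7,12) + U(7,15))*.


(M1+M2)* = M1* + M2*.
M1* = U(5,12), bases: C(12,5) = 792.
M2* = U(8,15), bases: C(15,8) = 6435.
|B(M*)| = 792 * 6435 = 5096520.

5096520


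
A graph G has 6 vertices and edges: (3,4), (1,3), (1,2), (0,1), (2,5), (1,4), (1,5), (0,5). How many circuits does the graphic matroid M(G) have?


A circuit in a graphic matroid = edge set of a simple cycle.
G has 6 vertices and 8 edges.
Enumerating all minimal edge subsets forming cycles...
Total circuits found: 4.

4


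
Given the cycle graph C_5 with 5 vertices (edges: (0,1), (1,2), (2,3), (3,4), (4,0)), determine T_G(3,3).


T(C_5; x,y) = x + x^2 + ... + x^(4) + y.
T(3,3) = 3^1 + 3^2 + 3^3 + 3^4 + 3
= 3 + 9 + 27 + 81 + 3
= 123.

123


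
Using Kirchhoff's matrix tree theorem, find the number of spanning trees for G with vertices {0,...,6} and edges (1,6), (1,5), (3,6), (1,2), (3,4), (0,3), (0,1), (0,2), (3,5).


By Kirchhoff's matrix tree theorem, the number of spanning trees equals
the determinant of any cofactor of the Laplacian matrix L.
G has 7 vertices and 9 edges.
Computing the (6 x 6) cofactor determinant gives 32.

32


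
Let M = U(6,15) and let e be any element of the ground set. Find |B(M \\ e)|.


Deleting e from U(6,15) gives U(6,14) since n > r.
Bases of U(6,14) = (14 choose 6) = 3003.

3003


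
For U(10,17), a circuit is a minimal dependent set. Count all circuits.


In U(10,17), circuits are the (11)-element subsets.
Any set of 11 elements is dependent, and removing any one element gives
an independent set of size 10, so it is a minimal dependent set.
Number of circuits = C(17,11) = 17! / (11! * 6!) = 12376.

12376


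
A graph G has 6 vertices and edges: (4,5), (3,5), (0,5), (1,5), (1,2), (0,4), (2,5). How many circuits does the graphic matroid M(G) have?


A circuit in a graphic matroid = edge set of a simple cycle.
G has 6 vertices and 7 edges.
Enumerating all minimal edge subsets forming cycles...
Total circuits found: 2.

2


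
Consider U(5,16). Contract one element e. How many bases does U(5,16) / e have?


Contracting e from U(5,16) gives U(4,15).
Bases of U(4,15) = C(15,4) = 15! / (4! * 11!) = 1365.

1365


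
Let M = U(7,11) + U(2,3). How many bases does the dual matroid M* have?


(M1+M2)* = M1* + M2*.
M1* = U(4,11), bases: C(11,4) = 330.
M2* = U(1,3), bases: C(3,1) = 3.
|B(M*)| = 330 * 3 = 990.

990


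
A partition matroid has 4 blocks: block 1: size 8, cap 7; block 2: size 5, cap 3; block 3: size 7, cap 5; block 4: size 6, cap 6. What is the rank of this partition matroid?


Rank of a partition matroid = sum of min(|Si|, ci) for each block.
= min(8,7) + min(5,3) + min(7,5) + min(6,6)
= 7 + 3 + 5 + 6
= 21.

21


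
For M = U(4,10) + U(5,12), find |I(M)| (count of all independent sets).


For a direct sum, |I(M1+M2)| = |I(M1)| * |I(M2)|.
|I(U(4,10))| = sum C(10,k) for k=0..4 = 386.
|I(U(5,12))| = sum C(12,k) for k=0..5 = 1586.
Total = 386 * 1586 = 612196.

612196


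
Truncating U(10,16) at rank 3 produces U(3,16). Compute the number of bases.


Truncating U(10,16) to rank 3 gives U(3,16).
Bases of U(3,16) are all 3-element subsets of 16 elements.
Number of bases = C(16,3) = (16 * 15 * 14) / (1 * 2 * 3) = 560.

560


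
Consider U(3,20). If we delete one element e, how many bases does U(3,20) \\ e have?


Deleting e from U(3,20) gives U(3,19) since n > r.
Bases of U(3,19) = C(19,3) = 19! / (3! * 16!) = 969.

969


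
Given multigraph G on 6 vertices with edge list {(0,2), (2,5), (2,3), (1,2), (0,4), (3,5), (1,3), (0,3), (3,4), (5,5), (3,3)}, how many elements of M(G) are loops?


In a graphic matroid, a loop is a self-loop edge (u,u) with rank 0.
Examining all 11 edges for self-loops...
Self-loops found: (5,5), (3,3)
Number of loops = 2.

2


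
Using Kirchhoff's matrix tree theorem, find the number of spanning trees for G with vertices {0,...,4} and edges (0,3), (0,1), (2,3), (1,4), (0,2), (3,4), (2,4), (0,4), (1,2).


By Kirchhoff's matrix tree theorem, the number of spanning trees equals
the determinant of any cofactor of the Laplacian matrix L.
G has 5 vertices and 9 edges.
Computing the (4 x 4) cofactor determinant gives 75.

75


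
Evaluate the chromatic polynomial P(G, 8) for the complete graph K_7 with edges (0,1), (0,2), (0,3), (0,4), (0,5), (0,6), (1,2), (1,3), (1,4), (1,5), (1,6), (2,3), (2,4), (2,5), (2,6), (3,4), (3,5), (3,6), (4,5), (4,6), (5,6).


P(K_7, k) = k(k-1)(k-2)...(k-6).
P(8) = (8) * (7) * (6) * (5) * (4) * (3) * (2) = 40320.

40320


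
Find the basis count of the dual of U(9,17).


The dual of U(r,n) is U(n-r, n) = U(8,17).
Bases of U(8,17) are all (8)-element subsets.
|B(M*)| = C(17,8) = 24310.

24310


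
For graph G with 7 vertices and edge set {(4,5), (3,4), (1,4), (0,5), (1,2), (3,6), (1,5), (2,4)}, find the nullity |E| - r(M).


Cycle rank (nullity) = |E| - r(M) = |E| - (|V| - c).
|E| = 8, |V| = 7, c = 1.
Nullity = 8 - (7 - 1) = 8 - 6 = 2.

2


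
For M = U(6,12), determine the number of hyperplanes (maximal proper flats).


Hyperplanes of U(6,12) are flats of rank 5.
In a uniform matroid, these are exactly the (5)-element subsets.
Count = (12 choose 5) = 792.

792


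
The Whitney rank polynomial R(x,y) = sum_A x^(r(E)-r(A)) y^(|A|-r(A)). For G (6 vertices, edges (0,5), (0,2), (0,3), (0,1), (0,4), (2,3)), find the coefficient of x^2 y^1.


R(x,y) = sum over A in 2^E of x^(r(E)-r(A)) * y^(|A|-r(A)).
G has 6 vertices, 6 edges. r(E) = 5.
Enumerate all 2^6 = 64 subsets.
Count subsets with r(E)-r(A)=2 and |A|-r(A)=1: 3.

3
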